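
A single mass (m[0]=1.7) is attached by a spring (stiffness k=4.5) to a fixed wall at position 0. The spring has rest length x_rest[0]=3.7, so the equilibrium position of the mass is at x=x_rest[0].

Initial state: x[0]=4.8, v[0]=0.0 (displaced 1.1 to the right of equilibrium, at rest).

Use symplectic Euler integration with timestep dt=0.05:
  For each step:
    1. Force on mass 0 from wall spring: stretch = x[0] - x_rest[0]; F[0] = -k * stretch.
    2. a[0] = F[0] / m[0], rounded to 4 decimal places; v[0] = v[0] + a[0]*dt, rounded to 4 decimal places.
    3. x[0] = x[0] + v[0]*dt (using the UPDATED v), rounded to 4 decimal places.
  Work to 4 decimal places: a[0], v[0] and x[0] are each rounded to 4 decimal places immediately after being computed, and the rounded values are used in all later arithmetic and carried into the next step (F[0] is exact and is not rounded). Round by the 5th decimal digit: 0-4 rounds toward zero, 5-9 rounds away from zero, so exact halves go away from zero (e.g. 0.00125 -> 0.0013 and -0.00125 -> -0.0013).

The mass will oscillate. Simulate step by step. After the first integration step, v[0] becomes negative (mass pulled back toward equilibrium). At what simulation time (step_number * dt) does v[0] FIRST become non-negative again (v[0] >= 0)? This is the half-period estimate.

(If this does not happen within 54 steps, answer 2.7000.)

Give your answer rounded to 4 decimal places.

Step 0: x=[4.8000] v=[0.0000]
Step 1: x=[4.7927] v=[-0.1456]
Step 2: x=[4.7782] v=[-0.2902]
Step 3: x=[4.7566] v=[-0.4329]
Step 4: x=[4.7280] v=[-0.5727]
Step 5: x=[4.6926] v=[-0.7088]
Step 6: x=[4.6506] v=[-0.8402]
Step 7: x=[4.6023] v=[-0.9660]
Step 8: x=[4.5480] v=[-1.0854]
Step 9: x=[4.4881] v=[-1.1976]
Step 10: x=[4.4230] v=[-1.3019]
Step 11: x=[4.3531] v=[-1.3976]
Step 12: x=[4.2789] v=[-1.4840]
Step 13: x=[4.2009] v=[-1.5606]
Step 14: x=[4.1196] v=[-1.6269]
Step 15: x=[4.0355] v=[-1.6824]
Step 16: x=[3.9492] v=[-1.7268]
Step 17: x=[3.8612] v=[-1.7598]
Step 18: x=[3.7721] v=[-1.7811]
Step 19: x=[3.6826] v=[-1.7906]
Step 20: x=[3.5932] v=[-1.7883]
Step 21: x=[3.5045] v=[-1.7742]
Step 22: x=[3.4171] v=[-1.7483]
Step 23: x=[3.3316] v=[-1.7109]
Step 24: x=[3.2485] v=[-1.6621]
Step 25: x=[3.1684] v=[-1.6023]
Step 26: x=[3.0918] v=[-1.5319]
Step 27: x=[3.0192] v=[-1.4514]
Step 28: x=[2.9511] v=[-1.3613]
Step 29: x=[2.8880] v=[-1.2622]
Step 30: x=[2.8303] v=[-1.1547]
Step 31: x=[2.7783] v=[-1.0396]
Step 32: x=[2.7324] v=[-0.9176]
Step 33: x=[2.6929] v=[-0.7895]
Step 34: x=[2.6601] v=[-0.6562]
Step 35: x=[2.6342] v=[-0.5186]
Step 36: x=[2.6153] v=[-0.3775]
Step 37: x=[2.6036] v=[-0.2339]
Step 38: x=[2.5992] v=[-0.0888]
Step 39: x=[2.6020] v=[0.0569]
First v>=0 after going negative at step 39, time=1.9500

Answer: 1.9500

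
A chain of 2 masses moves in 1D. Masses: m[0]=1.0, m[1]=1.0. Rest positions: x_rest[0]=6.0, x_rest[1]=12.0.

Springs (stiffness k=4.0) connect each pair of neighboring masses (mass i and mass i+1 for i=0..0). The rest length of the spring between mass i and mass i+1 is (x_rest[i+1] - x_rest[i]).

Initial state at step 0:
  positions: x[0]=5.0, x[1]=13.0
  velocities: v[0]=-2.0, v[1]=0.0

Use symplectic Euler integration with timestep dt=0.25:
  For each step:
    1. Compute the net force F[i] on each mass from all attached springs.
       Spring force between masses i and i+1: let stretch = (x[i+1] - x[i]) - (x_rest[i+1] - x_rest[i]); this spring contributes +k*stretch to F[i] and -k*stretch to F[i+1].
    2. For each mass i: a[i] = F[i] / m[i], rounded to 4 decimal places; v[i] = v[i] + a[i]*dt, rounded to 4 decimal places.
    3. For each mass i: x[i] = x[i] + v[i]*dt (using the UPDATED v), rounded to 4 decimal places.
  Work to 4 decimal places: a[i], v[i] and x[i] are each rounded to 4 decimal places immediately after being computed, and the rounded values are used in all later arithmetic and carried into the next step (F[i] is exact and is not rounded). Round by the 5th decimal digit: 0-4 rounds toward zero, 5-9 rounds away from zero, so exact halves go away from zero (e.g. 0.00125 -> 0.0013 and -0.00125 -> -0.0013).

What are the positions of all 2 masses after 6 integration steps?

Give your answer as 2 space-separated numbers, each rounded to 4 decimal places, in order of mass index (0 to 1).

Answer: 4.8673 10.1329

Derivation:
Step 0: x=[5.0000 13.0000] v=[-2.0000 0.0000]
Step 1: x=[5.0000 12.5000] v=[0.0000 -2.0000]
Step 2: x=[5.3750 11.6250] v=[1.5000 -3.5000]
Step 3: x=[5.8125 10.6875] v=[1.7500 -3.7500]
Step 4: x=[5.9688 10.0313] v=[0.6250 -2.6250]
Step 5: x=[5.6407 9.8594] v=[-1.3125 -0.6875]
Step 6: x=[4.8673 10.1329] v=[-3.0938 1.0938]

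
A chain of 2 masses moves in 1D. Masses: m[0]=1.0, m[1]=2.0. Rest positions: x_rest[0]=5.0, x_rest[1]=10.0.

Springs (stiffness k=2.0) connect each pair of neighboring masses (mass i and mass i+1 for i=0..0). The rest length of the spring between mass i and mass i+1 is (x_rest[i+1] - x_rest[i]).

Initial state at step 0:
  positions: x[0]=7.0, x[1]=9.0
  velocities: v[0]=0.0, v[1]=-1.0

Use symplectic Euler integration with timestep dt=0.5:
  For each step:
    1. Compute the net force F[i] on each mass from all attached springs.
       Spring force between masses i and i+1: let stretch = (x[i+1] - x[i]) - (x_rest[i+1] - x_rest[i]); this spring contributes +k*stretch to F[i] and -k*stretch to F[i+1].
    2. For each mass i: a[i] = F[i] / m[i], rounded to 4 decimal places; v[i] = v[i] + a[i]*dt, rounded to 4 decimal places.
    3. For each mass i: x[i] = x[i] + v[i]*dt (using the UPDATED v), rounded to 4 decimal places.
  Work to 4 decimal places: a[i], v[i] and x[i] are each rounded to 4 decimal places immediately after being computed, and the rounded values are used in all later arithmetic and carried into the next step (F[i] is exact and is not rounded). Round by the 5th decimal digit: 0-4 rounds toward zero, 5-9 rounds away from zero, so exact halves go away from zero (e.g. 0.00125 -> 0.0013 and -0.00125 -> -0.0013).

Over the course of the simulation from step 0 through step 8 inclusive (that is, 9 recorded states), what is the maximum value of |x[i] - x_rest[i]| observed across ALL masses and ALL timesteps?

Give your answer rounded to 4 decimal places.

Step 0: x=[7.0000 9.0000] v=[0.0000 -1.0000]
Step 1: x=[5.5000 9.2500] v=[-3.0000 0.5000]
Step 2: x=[3.3750 9.8125] v=[-4.2500 1.1250]
Step 3: x=[1.9688 10.0157] v=[-2.8125 0.4063]
Step 4: x=[2.0860 9.4571] v=[0.2344 -1.1172]
Step 5: x=[3.3888 8.3057] v=[2.6055 -2.3028]
Step 6: x=[4.6500 7.1751] v=[2.5224 -2.2613]
Step 7: x=[4.6738 6.6632] v=[0.0475 -1.0239]
Step 8: x=[3.1923 6.9039] v=[-2.9631 0.4814]
Max displacement = 3.3368

Answer: 3.3368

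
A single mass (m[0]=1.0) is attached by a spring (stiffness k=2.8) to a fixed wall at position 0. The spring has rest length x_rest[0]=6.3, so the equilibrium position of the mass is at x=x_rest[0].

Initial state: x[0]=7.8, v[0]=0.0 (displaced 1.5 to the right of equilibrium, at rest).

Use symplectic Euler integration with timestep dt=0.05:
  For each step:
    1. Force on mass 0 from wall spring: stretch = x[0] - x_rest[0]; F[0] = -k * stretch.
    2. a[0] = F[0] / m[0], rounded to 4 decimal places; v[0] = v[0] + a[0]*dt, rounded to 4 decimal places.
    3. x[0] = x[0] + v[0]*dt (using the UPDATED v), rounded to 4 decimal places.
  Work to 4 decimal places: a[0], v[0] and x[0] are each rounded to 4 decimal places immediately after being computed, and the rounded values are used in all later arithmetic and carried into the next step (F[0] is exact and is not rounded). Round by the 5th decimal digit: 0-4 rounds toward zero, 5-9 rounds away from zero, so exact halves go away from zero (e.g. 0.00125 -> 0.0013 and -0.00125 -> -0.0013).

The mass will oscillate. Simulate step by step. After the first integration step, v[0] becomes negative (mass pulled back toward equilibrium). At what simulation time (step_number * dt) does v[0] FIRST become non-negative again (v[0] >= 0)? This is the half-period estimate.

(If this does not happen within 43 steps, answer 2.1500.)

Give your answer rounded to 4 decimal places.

Step 0: x=[7.8000] v=[0.0000]
Step 1: x=[7.7895] v=[-0.2100]
Step 2: x=[7.7686] v=[-0.4185]
Step 3: x=[7.7374] v=[-0.6241]
Step 4: x=[7.6961] v=[-0.8253]
Step 5: x=[7.6451] v=[-1.0208]
Step 6: x=[7.5846] v=[-1.2091]
Step 7: x=[7.5152] v=[-1.3889]
Step 8: x=[7.4373] v=[-1.5590]
Step 9: x=[7.3514] v=[-1.7182]
Step 10: x=[7.2581] v=[-1.8654]
Step 11: x=[7.1581] v=[-1.9995]
Step 12: x=[7.0521] v=[-2.1196]
Step 13: x=[6.9409] v=[-2.2249]
Step 14: x=[6.8252] v=[-2.3146]
Step 15: x=[6.7058] v=[-2.3881]
Step 16: x=[6.5836] v=[-2.4449]
Step 17: x=[6.4594] v=[-2.4846]
Step 18: x=[6.3341] v=[-2.5069]
Step 19: x=[6.2085] v=[-2.5117]
Step 20: x=[6.0836] v=[-2.4989]
Step 21: x=[5.9602] v=[-2.4686]
Step 22: x=[5.8392] v=[-2.4210]
Step 23: x=[5.7214] v=[-2.3565]
Step 24: x=[5.6076] v=[-2.2755]
Step 25: x=[5.4987] v=[-2.1786]
Step 26: x=[5.3954] v=[-2.0664]
Step 27: x=[5.2984] v=[-1.9398]
Step 28: x=[5.2084] v=[-1.7996]
Step 29: x=[5.1261] v=[-1.6468]
Step 30: x=[5.0520] v=[-1.4825]
Step 31: x=[4.9866] v=[-1.3078]
Step 32: x=[4.9304] v=[-1.1239]
Step 33: x=[4.8838] v=[-0.9322]
Step 34: x=[4.8471] v=[-0.7339]
Step 35: x=[4.8206] v=[-0.5305]
Step 36: x=[4.8044] v=[-0.3234]
Step 37: x=[4.7987] v=[-0.1140]
Step 38: x=[4.8035] v=[0.0962]
First v>=0 after going negative at step 38, time=1.9000

Answer: 1.9000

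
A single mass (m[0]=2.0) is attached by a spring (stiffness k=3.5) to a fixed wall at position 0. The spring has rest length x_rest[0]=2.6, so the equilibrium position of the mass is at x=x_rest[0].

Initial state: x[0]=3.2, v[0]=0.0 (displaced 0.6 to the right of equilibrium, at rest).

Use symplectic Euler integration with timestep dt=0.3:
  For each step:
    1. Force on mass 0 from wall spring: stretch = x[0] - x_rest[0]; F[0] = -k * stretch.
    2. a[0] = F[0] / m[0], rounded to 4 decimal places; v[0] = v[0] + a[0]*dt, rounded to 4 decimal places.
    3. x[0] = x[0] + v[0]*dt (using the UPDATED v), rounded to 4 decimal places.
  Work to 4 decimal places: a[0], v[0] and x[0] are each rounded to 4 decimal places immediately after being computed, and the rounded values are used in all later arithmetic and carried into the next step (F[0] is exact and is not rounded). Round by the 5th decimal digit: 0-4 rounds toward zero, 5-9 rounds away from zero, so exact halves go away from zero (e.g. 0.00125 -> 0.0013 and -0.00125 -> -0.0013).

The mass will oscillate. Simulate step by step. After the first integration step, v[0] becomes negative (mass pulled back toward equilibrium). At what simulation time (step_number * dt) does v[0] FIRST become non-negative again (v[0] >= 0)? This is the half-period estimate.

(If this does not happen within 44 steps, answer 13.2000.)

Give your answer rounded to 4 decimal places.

Answer: 2.4000

Derivation:
Step 0: x=[3.2000] v=[0.0000]
Step 1: x=[3.1055] v=[-0.3150]
Step 2: x=[2.9314] v=[-0.5804]
Step 3: x=[2.7051] v=[-0.7544]
Step 4: x=[2.4622] v=[-0.8096]
Step 5: x=[2.2410] v=[-0.7372]
Step 6: x=[2.0764] v=[-0.5487]
Step 7: x=[1.9943] v=[-0.2738]
Step 8: x=[2.0076] v=[0.0442]
First v>=0 after going negative at step 8, time=2.4000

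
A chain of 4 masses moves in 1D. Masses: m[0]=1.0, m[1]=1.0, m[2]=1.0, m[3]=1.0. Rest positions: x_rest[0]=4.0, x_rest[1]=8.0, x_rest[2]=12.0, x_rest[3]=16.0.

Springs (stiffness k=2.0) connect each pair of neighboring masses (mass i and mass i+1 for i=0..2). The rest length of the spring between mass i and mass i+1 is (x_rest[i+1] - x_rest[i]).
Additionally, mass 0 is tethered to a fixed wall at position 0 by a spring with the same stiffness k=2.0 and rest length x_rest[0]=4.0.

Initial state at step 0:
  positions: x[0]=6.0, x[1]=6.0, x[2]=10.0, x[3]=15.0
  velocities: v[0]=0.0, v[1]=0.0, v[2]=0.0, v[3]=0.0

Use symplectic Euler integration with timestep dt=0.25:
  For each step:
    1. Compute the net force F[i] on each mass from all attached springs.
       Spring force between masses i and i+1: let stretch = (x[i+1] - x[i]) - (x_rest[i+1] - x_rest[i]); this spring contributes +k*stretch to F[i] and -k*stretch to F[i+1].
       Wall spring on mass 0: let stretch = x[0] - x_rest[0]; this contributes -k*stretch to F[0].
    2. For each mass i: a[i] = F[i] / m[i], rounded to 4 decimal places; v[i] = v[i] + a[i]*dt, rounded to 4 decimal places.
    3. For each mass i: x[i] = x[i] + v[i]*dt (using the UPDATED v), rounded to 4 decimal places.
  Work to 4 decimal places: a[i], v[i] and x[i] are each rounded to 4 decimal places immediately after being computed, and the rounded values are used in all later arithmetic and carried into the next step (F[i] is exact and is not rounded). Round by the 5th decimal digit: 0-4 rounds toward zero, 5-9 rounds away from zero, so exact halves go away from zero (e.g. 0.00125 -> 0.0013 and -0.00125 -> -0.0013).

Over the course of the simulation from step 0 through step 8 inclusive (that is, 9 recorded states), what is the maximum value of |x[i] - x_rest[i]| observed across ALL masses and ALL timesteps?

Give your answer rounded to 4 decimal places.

Step 0: x=[6.0000 6.0000 10.0000 15.0000] v=[0.0000 0.0000 0.0000 0.0000]
Step 1: x=[5.2500 6.5000 10.1250 14.8750] v=[-3.0000 2.0000 0.5000 -0.5000]
Step 2: x=[4.0000 7.2969 10.3906 14.6563] v=[-5.0000 3.1875 1.0625 -0.8750]
Step 3: x=[2.6621 8.0684 10.8027 14.4043] v=[-5.3516 3.0859 1.6485 -1.0079]
Step 4: x=[1.6672 8.5059 11.3233 14.2021] v=[-3.9795 1.7499 2.0822 -0.8087]
Step 5: x=[1.3188 8.4407 11.8515 14.1401] v=[-1.3938 -0.2608 2.1129 -0.2481]
Step 6: x=[1.6958 7.9116 12.2395 14.2920] v=[1.5078 -2.1164 1.5518 0.6076]
Step 7: x=[2.6378 7.1465 12.3430 14.6874] v=[3.7678 -3.0604 0.4141 1.5814]
Step 8: x=[3.8136 6.4674 12.0900 15.2897] v=[4.7033 -2.7165 -1.0120 2.4092]
Max displacement = 2.6812

Answer: 2.6812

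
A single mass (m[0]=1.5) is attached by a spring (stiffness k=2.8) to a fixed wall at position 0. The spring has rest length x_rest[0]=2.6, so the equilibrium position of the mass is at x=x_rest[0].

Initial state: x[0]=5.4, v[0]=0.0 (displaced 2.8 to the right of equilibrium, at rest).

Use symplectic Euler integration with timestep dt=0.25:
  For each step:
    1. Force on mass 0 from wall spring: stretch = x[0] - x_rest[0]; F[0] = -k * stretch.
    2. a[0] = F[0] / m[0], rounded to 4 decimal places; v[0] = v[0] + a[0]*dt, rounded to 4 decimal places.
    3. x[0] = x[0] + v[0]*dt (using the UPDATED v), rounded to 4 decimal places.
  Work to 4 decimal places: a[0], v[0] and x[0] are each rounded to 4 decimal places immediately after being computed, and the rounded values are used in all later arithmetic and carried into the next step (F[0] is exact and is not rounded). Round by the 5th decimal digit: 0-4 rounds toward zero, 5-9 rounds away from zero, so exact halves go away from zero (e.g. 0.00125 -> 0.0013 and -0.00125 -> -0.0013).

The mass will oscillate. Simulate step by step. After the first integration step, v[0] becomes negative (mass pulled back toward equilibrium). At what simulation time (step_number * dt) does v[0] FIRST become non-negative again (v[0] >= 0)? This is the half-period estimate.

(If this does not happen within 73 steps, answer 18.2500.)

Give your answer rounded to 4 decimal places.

Step 0: x=[5.4000] v=[0.0000]
Step 1: x=[5.0733] v=[-1.3067]
Step 2: x=[4.4581] v=[-2.4609]
Step 3: x=[3.6261] v=[-3.3280]
Step 4: x=[2.6744] v=[-3.8069]
Step 5: x=[1.7140] v=[-3.8416]
Step 6: x=[0.8570] v=[-3.4281]
Step 7: x=[0.2033] v=[-2.6147]
Step 8: x=[-0.1708] v=[-1.4963]
Step 9: x=[-0.2216] v=[-0.2033]
Step 10: x=[0.0568] v=[1.1135]
First v>=0 after going negative at step 10, time=2.5000

Answer: 2.5000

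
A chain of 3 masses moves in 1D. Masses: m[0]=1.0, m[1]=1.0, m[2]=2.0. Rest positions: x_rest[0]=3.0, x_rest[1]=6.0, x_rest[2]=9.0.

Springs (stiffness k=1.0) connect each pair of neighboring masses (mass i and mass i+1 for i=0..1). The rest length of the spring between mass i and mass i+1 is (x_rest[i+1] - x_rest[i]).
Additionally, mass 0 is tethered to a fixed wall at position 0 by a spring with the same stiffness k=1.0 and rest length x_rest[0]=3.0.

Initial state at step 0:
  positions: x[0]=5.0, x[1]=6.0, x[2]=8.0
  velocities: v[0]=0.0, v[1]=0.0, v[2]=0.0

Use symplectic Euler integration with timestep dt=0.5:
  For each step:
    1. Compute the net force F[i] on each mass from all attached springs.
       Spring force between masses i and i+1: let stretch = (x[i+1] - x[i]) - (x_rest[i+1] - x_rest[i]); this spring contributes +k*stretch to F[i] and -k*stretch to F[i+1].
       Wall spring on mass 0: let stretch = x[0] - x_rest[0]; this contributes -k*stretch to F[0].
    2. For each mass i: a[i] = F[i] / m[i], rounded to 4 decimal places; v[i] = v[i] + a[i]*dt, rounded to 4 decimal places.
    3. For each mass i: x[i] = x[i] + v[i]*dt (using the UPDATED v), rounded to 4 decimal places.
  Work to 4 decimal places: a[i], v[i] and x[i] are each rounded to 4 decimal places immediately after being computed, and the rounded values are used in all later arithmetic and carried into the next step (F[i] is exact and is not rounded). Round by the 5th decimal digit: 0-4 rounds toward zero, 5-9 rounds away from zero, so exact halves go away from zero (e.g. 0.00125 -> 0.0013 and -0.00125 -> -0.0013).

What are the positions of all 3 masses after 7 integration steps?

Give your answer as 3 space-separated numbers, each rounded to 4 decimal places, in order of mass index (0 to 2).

Answer: 2.9683 4.7438 9.3354

Derivation:
Step 0: x=[5.0000 6.0000 8.0000] v=[0.0000 0.0000 0.0000]
Step 1: x=[4.0000 6.2500 8.1250] v=[-2.0000 0.5000 0.2500]
Step 2: x=[2.5625 6.4063 8.3907] v=[-2.8750 0.3125 0.5313]
Step 3: x=[1.4453 6.0977 8.7833] v=[-2.2344 -0.6172 0.7852]
Step 4: x=[1.1299 5.2974 9.2152] v=[-0.6309 -1.6006 0.8638]
Step 5: x=[1.5739 4.4347 9.5324] v=[0.8879 -1.7255 0.6344]
Step 6: x=[2.3396 4.1312 9.5874] v=[1.5314 -0.6071 0.1100]
Step 7: x=[2.9683 4.7438 9.3354] v=[1.2574 1.2252 -0.5041]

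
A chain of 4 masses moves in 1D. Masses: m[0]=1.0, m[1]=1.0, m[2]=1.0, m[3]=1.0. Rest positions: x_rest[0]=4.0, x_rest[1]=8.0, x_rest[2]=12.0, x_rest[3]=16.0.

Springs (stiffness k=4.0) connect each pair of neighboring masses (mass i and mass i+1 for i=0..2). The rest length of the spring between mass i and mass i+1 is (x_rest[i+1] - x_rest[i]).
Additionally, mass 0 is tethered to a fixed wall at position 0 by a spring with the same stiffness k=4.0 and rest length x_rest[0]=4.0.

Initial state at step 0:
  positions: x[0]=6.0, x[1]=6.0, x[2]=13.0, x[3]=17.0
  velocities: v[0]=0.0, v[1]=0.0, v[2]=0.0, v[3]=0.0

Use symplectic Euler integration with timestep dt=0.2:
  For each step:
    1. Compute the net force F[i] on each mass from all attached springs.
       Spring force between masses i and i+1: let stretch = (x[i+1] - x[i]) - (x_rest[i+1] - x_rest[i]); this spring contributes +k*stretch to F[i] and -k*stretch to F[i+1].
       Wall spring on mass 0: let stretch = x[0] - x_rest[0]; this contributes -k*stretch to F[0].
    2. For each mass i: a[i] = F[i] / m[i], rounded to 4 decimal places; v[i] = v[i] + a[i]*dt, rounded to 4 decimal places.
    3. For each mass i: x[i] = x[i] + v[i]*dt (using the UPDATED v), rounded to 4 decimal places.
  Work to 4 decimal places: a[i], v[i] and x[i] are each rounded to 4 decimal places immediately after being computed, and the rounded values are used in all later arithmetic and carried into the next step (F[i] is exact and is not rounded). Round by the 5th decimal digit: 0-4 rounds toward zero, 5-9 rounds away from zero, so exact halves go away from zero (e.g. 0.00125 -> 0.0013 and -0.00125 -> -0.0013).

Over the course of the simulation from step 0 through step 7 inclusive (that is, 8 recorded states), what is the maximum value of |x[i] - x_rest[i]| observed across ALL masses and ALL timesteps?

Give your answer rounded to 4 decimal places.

Step 0: x=[6.0000 6.0000 13.0000 17.0000] v=[0.0000 0.0000 0.0000 0.0000]
Step 1: x=[5.0400 7.1200 12.5200 17.0000] v=[-4.8000 5.6000 -2.4000 0.0000]
Step 2: x=[3.6064 8.7712 11.8928 16.9232] v=[-7.1680 8.2560 -3.1360 -0.3840]
Step 3: x=[2.4221 10.0955 11.5710 16.6815] v=[-5.9213 6.6214 -1.6090 -1.2083]
Step 4: x=[2.0780 10.4281 11.8308 16.2622] v=[-1.7203 1.6631 1.2990 -2.0967]
Step 5: x=[2.7375 9.6491 12.5752 15.7738] v=[3.2974 -3.8948 3.7220 -2.4418]
Step 6: x=[4.0648 8.2325 13.3632 15.4137] v=[6.6367 -7.0832 3.9400 -1.8007]
Step 7: x=[5.4086 6.9699 13.6584 15.3655] v=[6.7190 -6.3128 1.4758 -0.2411]
Max displacement = 2.4281

Answer: 2.4281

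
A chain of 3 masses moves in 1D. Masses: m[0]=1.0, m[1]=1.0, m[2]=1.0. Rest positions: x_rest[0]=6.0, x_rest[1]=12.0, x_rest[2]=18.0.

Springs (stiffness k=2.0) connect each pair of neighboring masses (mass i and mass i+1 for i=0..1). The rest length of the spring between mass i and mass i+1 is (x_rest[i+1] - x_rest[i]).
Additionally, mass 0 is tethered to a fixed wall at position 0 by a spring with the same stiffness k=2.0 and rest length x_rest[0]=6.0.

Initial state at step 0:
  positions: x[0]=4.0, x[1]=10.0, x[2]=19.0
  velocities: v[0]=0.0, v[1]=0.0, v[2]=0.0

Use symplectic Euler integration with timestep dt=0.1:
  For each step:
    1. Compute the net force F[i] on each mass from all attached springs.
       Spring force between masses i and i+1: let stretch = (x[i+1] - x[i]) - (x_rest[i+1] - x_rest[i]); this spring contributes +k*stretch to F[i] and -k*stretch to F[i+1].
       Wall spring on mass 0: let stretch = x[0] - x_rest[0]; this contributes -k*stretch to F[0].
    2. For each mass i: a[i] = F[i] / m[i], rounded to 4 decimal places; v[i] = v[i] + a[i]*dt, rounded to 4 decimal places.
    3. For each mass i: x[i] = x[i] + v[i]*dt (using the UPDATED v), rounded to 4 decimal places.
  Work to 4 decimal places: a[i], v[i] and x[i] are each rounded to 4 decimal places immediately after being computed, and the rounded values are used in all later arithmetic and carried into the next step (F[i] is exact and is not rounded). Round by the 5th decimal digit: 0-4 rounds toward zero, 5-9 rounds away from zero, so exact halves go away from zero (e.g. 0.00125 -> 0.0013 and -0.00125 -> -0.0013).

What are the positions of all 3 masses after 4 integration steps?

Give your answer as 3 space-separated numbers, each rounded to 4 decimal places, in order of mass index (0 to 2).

Step 0: x=[4.0000 10.0000 19.0000] v=[0.0000 0.0000 0.0000]
Step 1: x=[4.0400 10.0600 18.9400] v=[0.4000 0.6000 -0.6000]
Step 2: x=[4.1196 10.1772 18.8224] v=[0.7960 1.1720 -1.1760]
Step 3: x=[4.2380 10.3462 18.6519] v=[1.1836 1.6895 -1.7050]
Step 4: x=[4.3938 10.5591 18.4353] v=[1.5576 2.1290 -2.1661]

Answer: 4.3938 10.5591 18.4353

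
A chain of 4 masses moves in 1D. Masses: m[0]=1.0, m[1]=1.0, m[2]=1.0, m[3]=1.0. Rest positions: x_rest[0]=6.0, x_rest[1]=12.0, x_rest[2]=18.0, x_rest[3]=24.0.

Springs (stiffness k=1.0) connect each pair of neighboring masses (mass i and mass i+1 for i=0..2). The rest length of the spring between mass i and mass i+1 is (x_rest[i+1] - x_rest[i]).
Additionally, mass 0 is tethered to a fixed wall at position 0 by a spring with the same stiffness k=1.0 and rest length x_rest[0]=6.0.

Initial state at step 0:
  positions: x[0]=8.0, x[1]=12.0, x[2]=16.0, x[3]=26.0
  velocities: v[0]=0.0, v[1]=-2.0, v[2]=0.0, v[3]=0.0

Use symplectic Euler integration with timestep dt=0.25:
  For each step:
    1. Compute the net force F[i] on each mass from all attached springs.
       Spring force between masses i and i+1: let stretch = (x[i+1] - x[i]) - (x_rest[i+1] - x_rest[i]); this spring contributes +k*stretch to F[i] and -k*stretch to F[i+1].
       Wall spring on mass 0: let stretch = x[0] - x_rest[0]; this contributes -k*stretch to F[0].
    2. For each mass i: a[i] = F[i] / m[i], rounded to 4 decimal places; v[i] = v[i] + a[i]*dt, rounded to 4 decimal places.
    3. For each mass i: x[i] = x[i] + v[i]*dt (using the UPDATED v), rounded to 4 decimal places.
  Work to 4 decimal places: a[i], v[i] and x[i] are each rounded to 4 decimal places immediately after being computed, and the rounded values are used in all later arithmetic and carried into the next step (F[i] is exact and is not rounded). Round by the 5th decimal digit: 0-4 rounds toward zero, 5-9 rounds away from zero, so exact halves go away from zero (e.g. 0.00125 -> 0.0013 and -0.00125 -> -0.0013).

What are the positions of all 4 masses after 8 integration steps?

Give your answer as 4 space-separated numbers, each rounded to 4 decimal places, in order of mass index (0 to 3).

Answer: 2.9633 11.6353 19.3073 22.4269

Derivation:
Step 0: x=[8.0000 12.0000 16.0000 26.0000] v=[0.0000 -2.0000 0.0000 0.0000]
Step 1: x=[7.7500 11.5000 16.3750 25.7500] v=[-1.0000 -2.0000 1.5000 -1.0000]
Step 2: x=[7.2500 11.0703 17.0313 25.2891] v=[-2.0000 -1.7188 2.6250 -1.8438]
Step 3: x=[6.5357 10.7744 17.8311 24.6870] v=[-2.8574 -1.1836 3.1992 -2.4083]
Step 4: x=[5.6778 10.6546 18.6184 24.0314] v=[-3.4317 -0.4791 3.1490 -2.6223]
Step 5: x=[4.7761 10.7215 19.2462 23.4125] v=[-3.6070 0.2677 2.5113 -2.4756]
Step 6: x=[3.9474 10.9496 19.6016 22.9082] v=[-3.3147 0.9125 1.4217 -2.0172]
Step 7: x=[3.3097 11.2809 19.6230 22.5722] v=[-2.5510 1.3250 0.0854 -1.3439]
Step 8: x=[2.9633 11.6353 19.3073 22.4269] v=[-1.3856 1.4177 -1.2628 -0.5812]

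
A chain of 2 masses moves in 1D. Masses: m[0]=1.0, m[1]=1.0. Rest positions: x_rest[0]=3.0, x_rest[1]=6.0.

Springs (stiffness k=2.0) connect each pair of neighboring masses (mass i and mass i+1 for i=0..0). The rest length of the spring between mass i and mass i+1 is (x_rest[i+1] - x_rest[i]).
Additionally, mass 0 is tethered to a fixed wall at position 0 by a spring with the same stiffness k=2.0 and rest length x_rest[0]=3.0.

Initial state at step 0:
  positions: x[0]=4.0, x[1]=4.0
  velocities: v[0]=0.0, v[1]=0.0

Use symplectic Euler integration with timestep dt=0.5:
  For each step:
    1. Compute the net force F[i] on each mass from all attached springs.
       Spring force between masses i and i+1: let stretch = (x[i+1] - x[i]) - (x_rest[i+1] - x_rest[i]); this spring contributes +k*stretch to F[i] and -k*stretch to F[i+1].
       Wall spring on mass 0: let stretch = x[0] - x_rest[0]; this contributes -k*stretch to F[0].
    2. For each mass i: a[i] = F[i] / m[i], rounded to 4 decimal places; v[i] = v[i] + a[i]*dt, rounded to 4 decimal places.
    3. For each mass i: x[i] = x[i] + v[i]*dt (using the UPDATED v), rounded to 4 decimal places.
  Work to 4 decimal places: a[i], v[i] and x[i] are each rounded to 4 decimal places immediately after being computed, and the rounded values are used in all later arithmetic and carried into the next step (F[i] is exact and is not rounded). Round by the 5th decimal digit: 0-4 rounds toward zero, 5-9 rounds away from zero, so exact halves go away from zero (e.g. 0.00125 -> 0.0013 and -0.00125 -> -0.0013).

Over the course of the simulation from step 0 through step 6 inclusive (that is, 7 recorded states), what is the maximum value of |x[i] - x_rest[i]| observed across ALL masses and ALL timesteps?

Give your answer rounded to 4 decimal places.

Step 0: x=[4.0000 4.0000] v=[0.0000 0.0000]
Step 1: x=[2.0000 5.5000] v=[-4.0000 3.0000]
Step 2: x=[0.7500 6.7500] v=[-2.5000 2.5000]
Step 3: x=[2.1250 6.5000] v=[2.7500 -0.5000]
Step 4: x=[4.6250 5.5625] v=[5.0000 -1.8750]
Step 5: x=[5.2813 5.6563] v=[1.3125 0.1875]
Step 6: x=[3.4844 7.0626] v=[-3.5938 2.8125]
Max displacement = 2.2813

Answer: 2.2813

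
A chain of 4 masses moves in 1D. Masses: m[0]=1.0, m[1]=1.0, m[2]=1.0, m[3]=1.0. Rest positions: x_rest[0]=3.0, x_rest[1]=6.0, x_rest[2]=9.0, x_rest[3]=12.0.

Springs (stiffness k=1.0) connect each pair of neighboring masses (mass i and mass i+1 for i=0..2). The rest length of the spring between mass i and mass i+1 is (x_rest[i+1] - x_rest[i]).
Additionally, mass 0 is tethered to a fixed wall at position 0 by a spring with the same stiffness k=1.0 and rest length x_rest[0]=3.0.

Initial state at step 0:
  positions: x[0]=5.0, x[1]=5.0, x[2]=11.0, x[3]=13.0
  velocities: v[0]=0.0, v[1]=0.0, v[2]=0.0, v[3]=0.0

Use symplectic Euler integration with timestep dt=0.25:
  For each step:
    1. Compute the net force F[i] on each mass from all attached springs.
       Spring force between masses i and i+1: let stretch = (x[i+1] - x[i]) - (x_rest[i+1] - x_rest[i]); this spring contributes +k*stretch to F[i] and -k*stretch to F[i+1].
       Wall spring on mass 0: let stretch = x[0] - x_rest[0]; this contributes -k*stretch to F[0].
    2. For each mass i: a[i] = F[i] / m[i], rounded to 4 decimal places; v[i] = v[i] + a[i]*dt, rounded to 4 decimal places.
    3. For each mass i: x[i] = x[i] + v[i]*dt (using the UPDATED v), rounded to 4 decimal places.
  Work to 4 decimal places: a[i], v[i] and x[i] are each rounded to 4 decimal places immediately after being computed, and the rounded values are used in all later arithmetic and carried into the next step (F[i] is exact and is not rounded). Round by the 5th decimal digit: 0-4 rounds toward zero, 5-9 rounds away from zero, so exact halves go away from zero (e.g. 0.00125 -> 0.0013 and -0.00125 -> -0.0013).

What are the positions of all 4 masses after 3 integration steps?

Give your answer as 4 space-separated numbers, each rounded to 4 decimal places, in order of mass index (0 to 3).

Answer: 3.4246 6.8577 9.7793 13.2823

Derivation:
Step 0: x=[5.0000 5.0000 11.0000 13.0000] v=[0.0000 0.0000 0.0000 0.0000]
Step 1: x=[4.6875 5.3750 10.7500 13.0625] v=[-1.2500 1.5000 -1.0000 0.2500]
Step 2: x=[4.1250 6.0430 10.3086 13.1680] v=[-2.2500 2.6719 -1.7656 0.4219]
Step 3: x=[3.4246 6.8577 9.7793 13.2823] v=[-2.8018 3.2588 -2.1172 0.4571]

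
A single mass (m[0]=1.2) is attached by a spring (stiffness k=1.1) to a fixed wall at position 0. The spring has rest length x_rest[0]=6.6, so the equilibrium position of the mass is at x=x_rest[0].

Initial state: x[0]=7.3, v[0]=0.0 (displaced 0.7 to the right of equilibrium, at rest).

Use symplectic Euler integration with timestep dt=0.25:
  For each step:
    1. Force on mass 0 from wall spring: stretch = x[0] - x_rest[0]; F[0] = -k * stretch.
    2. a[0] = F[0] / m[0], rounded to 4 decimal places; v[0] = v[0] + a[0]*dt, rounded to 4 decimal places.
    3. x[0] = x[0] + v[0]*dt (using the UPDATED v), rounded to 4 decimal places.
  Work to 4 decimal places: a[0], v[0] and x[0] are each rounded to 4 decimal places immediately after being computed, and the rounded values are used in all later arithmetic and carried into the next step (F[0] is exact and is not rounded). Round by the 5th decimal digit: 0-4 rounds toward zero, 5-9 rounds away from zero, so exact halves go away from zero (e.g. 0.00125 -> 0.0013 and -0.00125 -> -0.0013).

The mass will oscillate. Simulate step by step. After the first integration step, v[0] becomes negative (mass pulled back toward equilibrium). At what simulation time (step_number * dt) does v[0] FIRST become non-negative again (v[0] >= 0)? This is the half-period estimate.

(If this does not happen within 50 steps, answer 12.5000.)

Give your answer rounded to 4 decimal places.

Answer: 3.5000

Derivation:
Step 0: x=[7.3000] v=[0.0000]
Step 1: x=[7.2599] v=[-0.1604]
Step 2: x=[7.1820] v=[-0.3116]
Step 3: x=[7.0708] v=[-0.4450]
Step 4: x=[6.9326] v=[-0.5529]
Step 5: x=[6.7753] v=[-0.6291]
Step 6: x=[6.6080] v=[-0.6693]
Step 7: x=[6.4402] v=[-0.6711]
Step 8: x=[6.2816] v=[-0.6345]
Step 9: x=[6.1412] v=[-0.5615]
Step 10: x=[6.0271] v=[-0.4564]
Step 11: x=[5.9458] v=[-0.3251]
Step 12: x=[5.9020] v=[-0.1752]
Step 13: x=[5.8982] v=[-0.0153]
Step 14: x=[5.9346] v=[0.1455]
First v>=0 after going negative at step 14, time=3.5000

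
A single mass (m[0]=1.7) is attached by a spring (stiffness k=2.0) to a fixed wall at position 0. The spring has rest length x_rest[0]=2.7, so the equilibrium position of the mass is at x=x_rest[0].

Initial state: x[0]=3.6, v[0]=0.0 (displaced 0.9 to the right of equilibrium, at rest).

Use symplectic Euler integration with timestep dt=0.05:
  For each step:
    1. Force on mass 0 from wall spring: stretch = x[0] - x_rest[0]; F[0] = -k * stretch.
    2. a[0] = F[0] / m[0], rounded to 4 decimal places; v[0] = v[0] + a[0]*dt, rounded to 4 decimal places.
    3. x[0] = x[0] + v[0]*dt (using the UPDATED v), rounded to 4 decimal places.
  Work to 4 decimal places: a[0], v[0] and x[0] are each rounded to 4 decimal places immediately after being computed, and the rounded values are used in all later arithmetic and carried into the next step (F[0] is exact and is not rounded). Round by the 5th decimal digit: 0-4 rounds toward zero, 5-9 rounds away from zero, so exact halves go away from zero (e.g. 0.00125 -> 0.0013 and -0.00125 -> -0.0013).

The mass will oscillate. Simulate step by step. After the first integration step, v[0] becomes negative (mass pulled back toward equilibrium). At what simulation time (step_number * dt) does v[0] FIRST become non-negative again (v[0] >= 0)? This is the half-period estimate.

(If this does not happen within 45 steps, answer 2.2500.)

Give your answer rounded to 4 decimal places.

Answer: 2.2500

Derivation:
Step 0: x=[3.6000] v=[0.0000]
Step 1: x=[3.5974] v=[-0.0529]
Step 2: x=[3.5921] v=[-0.1057]
Step 3: x=[3.5842] v=[-0.1582]
Step 4: x=[3.5737] v=[-0.2102]
Step 5: x=[3.5606] v=[-0.2616]
Step 6: x=[3.5450] v=[-0.3122]
Step 7: x=[3.5269] v=[-0.3619]
Step 8: x=[3.5064] v=[-0.4105]
Step 9: x=[3.4835] v=[-0.4579]
Step 10: x=[3.4583] v=[-0.5040]
Step 11: x=[3.4309] v=[-0.5486]
Step 12: x=[3.4013] v=[-0.5916]
Step 13: x=[3.3697] v=[-0.6329]
Step 14: x=[3.3361] v=[-0.6723]
Step 15: x=[3.3006] v=[-0.7097]
Step 16: x=[3.2634] v=[-0.7450]
Step 17: x=[3.2245] v=[-0.7781]
Step 18: x=[3.1841] v=[-0.8090]
Step 19: x=[3.1422] v=[-0.8375]
Step 20: x=[3.0990] v=[-0.8635]
Step 21: x=[3.0547] v=[-0.8870]
Step 22: x=[3.0093] v=[-0.9079]
Step 23: x=[2.9630] v=[-0.9261]
Step 24: x=[2.9159] v=[-0.9416]
Step 25: x=[2.8682] v=[-0.9543]
Step 26: x=[2.8200] v=[-0.9642]
Step 27: x=[2.7714] v=[-0.9713]
Step 28: x=[2.7226] v=[-0.9755]
Step 29: x=[2.6738] v=[-0.9768]
Step 30: x=[2.6250] v=[-0.9753]
Step 31: x=[2.5765] v=[-0.9709]
Step 32: x=[2.5283] v=[-0.9636]
Step 33: x=[2.4806] v=[-0.9535]
Step 34: x=[2.4336] v=[-0.9406]
Step 35: x=[2.3874] v=[-0.9249]
Step 36: x=[2.3421] v=[-0.9065]
Step 37: x=[2.2978] v=[-0.8854]
Step 38: x=[2.2547] v=[-0.8617]
Step 39: x=[2.2129] v=[-0.8355]
Step 40: x=[2.1726] v=[-0.8068]
Step 41: x=[2.1338] v=[-0.7758]
Step 42: x=[2.0967] v=[-0.7425]
Step 43: x=[2.0614] v=[-0.7070]
Step 44: x=[2.0279] v=[-0.6694]
Step 45: x=[1.9964] v=[-0.6299]
v[0] did not become non-negative within 45 steps; using fallback time=2.2500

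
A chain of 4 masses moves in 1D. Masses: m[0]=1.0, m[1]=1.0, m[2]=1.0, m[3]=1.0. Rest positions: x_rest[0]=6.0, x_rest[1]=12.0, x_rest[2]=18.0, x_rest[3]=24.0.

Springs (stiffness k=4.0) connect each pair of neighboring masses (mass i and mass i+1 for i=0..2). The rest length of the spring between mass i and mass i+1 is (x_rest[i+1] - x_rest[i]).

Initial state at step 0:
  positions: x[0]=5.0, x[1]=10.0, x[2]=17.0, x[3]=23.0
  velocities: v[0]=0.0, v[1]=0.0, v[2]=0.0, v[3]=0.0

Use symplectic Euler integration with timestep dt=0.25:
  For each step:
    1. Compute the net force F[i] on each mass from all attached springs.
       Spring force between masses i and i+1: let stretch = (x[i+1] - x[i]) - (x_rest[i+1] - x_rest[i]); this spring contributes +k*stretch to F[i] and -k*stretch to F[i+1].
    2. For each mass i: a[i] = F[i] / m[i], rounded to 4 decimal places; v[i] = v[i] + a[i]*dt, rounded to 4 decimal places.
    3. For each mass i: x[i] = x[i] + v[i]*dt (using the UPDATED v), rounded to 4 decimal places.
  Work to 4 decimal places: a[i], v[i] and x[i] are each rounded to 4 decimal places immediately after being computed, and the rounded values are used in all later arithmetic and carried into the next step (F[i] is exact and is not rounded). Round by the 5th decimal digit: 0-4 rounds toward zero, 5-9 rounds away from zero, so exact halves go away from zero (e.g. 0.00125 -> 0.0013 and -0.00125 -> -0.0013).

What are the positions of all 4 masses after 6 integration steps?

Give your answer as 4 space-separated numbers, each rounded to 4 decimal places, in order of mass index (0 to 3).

Answer: 5.0899 10.3330 17.1748 22.4023

Derivation:
Step 0: x=[5.0000 10.0000 17.0000 23.0000] v=[0.0000 0.0000 0.0000 0.0000]
Step 1: x=[4.7500 10.5000 16.7500 23.0000] v=[-1.0000 2.0000 -1.0000 0.0000]
Step 2: x=[4.4375 11.1250 16.5000 22.9375] v=[-1.2500 2.5000 -1.0000 -0.2500]
Step 3: x=[4.2969 11.4219 16.5156 22.7656] v=[-0.5625 1.1875 0.0625 -0.6875]
Step 4: x=[4.4375 11.2110 16.8203 22.5312] v=[0.5625 -0.8438 1.2188 -0.9375]
Step 5: x=[4.7715 10.7090 17.1504 22.3691] v=[1.3360 -2.0080 1.3204 -0.6484]
Step 6: x=[5.0899 10.3330 17.1748 22.4023] v=[1.2735 -1.5041 0.0977 0.1329]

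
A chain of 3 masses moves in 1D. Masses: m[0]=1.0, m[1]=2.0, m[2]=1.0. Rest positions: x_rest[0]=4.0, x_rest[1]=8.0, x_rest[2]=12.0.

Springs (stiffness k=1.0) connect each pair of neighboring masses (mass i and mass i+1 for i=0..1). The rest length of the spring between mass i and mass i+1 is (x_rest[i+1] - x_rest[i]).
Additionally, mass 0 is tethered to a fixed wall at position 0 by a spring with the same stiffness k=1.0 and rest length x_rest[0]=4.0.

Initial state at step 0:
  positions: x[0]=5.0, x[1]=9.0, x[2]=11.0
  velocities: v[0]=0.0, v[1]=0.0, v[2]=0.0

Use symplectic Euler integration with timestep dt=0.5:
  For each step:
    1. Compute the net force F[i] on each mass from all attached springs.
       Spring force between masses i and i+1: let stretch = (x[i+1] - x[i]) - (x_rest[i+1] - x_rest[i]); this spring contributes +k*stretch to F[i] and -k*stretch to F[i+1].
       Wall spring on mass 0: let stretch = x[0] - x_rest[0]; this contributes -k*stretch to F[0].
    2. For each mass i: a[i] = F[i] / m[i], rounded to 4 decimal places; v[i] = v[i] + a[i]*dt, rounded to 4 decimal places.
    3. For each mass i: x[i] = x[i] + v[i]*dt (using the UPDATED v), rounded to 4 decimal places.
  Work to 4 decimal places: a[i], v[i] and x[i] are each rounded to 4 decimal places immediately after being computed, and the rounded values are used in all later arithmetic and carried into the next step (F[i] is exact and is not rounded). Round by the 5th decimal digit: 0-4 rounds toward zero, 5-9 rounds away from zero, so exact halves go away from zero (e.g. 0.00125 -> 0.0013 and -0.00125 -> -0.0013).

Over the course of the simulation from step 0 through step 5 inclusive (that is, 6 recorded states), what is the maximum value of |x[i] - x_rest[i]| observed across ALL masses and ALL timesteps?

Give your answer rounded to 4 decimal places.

Answer: 1.6716

Derivation:
Step 0: x=[5.0000 9.0000 11.0000] v=[0.0000 0.0000 0.0000]
Step 1: x=[4.7500 8.7500 11.5000] v=[-0.5000 -0.5000 1.0000]
Step 2: x=[4.3125 8.3438 12.3125] v=[-0.8750 -0.8125 1.6250]
Step 3: x=[3.8047 7.9297 13.1329] v=[-1.0156 -0.8282 1.6407]
Step 4: x=[3.3770 7.6504 13.6525] v=[-0.8555 -0.5587 1.0391]
Step 5: x=[3.1734 7.5872 13.6716] v=[-0.4073 -0.1265 0.0381]
Max displacement = 1.6716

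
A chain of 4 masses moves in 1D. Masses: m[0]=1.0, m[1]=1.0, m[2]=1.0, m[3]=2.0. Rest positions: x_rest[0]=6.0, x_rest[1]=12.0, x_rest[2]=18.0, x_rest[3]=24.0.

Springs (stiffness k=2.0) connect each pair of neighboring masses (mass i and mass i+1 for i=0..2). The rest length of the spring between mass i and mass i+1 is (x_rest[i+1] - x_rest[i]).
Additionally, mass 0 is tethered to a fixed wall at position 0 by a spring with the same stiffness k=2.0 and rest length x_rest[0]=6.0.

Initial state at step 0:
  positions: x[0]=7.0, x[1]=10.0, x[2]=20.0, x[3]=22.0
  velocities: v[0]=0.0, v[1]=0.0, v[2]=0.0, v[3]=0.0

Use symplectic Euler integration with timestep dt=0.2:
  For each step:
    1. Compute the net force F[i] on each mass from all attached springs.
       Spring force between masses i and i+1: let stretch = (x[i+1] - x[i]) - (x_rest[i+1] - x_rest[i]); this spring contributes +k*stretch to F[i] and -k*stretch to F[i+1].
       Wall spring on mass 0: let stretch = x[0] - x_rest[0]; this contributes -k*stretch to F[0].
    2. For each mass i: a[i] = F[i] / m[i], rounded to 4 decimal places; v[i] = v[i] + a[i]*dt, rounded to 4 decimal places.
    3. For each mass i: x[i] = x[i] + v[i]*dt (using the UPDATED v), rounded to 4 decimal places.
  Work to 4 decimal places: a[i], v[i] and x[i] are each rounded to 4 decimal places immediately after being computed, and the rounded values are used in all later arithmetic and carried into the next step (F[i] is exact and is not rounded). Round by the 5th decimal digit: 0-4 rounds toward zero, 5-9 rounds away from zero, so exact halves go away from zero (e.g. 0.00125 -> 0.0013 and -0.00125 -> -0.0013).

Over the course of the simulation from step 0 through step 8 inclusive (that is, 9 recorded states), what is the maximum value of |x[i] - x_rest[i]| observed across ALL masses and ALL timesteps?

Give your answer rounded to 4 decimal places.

Step 0: x=[7.0000 10.0000 20.0000 22.0000] v=[0.0000 0.0000 0.0000 0.0000]
Step 1: x=[6.6800 10.5600 19.3600 22.1600] v=[-1.6000 2.8000 -3.2000 0.8000]
Step 2: x=[6.1360 11.5136 18.2400 22.4480] v=[-2.7200 4.7680 -5.6000 1.4400]
Step 3: x=[5.5313 12.5751 16.9185 22.8077] v=[-3.0234 5.3075 -6.6074 1.7984]
Step 4: x=[5.0476 13.4206 15.7207 23.1718] v=[-2.4184 4.2273 -5.9891 1.8206]
Step 5: x=[4.8300 13.7802 14.9350 23.4779] v=[-1.0882 1.7981 -3.9287 1.5304]
Step 6: x=[4.9420 13.5162 14.7403 23.6823] v=[0.5599 -1.3201 -0.9735 1.0218]
Step 7: x=[5.3446 12.6642 15.1630 23.7690] v=[2.0128 -4.2601 2.1137 0.4334]
Step 8: x=[5.9052 11.4265 16.0743 23.7514] v=[2.8028 -6.1884 4.5566 -0.0878]
Max displacement = 3.2597

Answer: 3.2597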